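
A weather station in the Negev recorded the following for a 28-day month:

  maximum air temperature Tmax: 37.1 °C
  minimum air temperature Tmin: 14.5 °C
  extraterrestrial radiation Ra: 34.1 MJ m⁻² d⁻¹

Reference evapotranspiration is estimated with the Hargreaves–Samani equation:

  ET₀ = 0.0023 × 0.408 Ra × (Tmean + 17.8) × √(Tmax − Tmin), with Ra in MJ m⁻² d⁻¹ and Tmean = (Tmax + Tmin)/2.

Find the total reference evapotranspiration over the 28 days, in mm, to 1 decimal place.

Tmean = (37.1 + 14.5)/2 = 25.80 °C
0.408 Ra = 0.408 × 34.1 = 13.9128 mm/d equivalent
ET₀ = 0.0023 × 13.9128 × (25.80 + 17.8) × √22.6 = 0.0023 × 13.9128 × 43.60 × 4.7539 = 6.6325 mm/d
Over 28 days: 6.6325 × 28 = 185.710 mm

185.7 mm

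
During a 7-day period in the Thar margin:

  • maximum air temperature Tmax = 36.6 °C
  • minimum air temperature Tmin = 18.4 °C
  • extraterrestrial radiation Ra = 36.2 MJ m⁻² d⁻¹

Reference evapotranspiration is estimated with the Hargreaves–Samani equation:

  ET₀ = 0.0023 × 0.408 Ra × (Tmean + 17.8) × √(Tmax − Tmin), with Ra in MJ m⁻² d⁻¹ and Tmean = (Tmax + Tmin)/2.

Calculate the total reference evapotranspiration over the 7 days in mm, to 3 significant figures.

46.0 mm

Tmean = (36.6 + 18.4)/2 = 27.50 °C
0.408 Ra = 0.408 × 36.2 = 14.7696 mm/d equivalent
ET₀ = 0.0023 × 14.7696 × (27.50 + 17.8) × √18.2 = 0.0023 × 14.7696 × 45.30 × 4.2661 = 6.5649 mm/d
Over 7 days: 6.5649 × 7 = 45.954 mm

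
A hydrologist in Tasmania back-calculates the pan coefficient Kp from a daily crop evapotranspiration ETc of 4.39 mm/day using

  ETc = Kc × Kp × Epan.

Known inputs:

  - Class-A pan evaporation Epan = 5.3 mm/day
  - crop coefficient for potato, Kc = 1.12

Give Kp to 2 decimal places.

0.74

ETc = Kc × Kp × Epan  ⇒  Kp = ETc / (Kc × Epan)
Kp = 4.39 / (1.12 × 5.3) = 4.39 / 5.936 = 0.7396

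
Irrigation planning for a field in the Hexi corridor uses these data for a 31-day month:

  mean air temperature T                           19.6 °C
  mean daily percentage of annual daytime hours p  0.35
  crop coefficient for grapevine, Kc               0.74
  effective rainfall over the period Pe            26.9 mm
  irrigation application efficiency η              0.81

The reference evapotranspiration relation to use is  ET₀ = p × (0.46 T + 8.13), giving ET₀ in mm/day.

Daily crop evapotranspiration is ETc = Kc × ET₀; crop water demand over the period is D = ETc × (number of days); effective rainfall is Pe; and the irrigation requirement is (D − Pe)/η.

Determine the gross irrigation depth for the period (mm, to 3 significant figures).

137 mm

ET₀ = 0.35 × (0.46 × 19.6 + 8.13) = 0.35 × 17.146 = 6.0011 mm/d
ETc = Kc × ET₀ = 0.74 × 6.0011 = 4.4408 mm/d
Crop demand D = ETc × 31 d = 4.4408 × 31 = 137.665 mm
D − Pe = 137.665 − 26.9 = 110.765 mm
Gross irrigation = 110.765 / 0.81 = 136.747 mm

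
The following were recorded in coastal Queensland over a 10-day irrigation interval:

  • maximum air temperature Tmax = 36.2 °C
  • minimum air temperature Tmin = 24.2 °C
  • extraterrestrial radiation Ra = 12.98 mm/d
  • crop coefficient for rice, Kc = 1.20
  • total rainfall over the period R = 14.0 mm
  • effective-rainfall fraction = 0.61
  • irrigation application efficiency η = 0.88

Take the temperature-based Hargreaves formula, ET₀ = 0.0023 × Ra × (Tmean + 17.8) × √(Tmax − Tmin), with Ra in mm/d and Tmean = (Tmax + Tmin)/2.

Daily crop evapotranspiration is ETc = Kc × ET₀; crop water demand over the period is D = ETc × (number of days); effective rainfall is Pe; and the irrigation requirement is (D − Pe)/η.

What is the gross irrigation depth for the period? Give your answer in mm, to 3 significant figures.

Tmean = (36.2 + 24.2)/2 = 30.20 °C
ET₀ = 0.0023 × 12.98 × (30.20 + 17.8) × √12.0 = 0.0023 × 12.98 × 48.00 × 3.4641 = 4.9640 mm/d
ETc = Kc × ET₀ = 1.20 × 4.9640 = 5.9568 mm/d
Crop demand D = ETc × 10 d = 5.9568 × 10 = 59.568 mm
Pe = 0.61 × 14.0 = 8.540 mm
D − Pe = 59.568 − 8.540 = 51.028 mm
Gross irrigation = 51.028 / 0.88 = 57.986 mm

58.0 mm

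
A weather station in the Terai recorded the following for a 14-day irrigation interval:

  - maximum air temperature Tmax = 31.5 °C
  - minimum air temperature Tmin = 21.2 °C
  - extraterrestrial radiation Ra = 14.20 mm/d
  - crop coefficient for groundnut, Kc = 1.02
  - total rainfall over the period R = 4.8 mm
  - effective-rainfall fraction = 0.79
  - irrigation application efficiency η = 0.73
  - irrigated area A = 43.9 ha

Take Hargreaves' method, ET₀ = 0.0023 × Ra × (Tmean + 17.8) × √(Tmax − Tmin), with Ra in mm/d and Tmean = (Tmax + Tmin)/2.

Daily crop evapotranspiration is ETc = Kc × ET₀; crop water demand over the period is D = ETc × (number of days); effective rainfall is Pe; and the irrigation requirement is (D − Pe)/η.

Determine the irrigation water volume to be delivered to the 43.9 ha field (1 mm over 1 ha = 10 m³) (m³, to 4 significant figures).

37460 m³

Tmean = (31.5 + 21.2)/2 = 26.35 °C
ET₀ = 0.0023 × 14.20 × (26.35 + 17.8) × √10.3 = 0.0023 × 14.20 × 44.15 × 3.2094 = 4.6278 mm/d
ETc = Kc × ET₀ = 1.02 × 4.6278 = 4.7204 mm/d
Crop demand D = ETc × 14 d = 4.7204 × 14 = 66.086 mm
Pe = 0.79 × 4.8 = 3.792 mm
D − Pe = 66.086 − 3.792 = 62.294 mm
Gross irrigation = 62.294 / 0.73 = 85.334 mm
Volume = 85.334 mm × 43.9 ha × 10 = 37461.6 m³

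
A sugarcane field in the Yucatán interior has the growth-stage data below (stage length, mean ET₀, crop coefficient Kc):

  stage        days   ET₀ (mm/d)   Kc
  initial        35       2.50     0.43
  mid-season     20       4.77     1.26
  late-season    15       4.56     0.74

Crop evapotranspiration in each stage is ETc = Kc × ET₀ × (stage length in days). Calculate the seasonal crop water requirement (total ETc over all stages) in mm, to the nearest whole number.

initial: 0.43 × 2.50 × 35 = 37.63 mm
mid-season: 1.26 × 4.77 × 20 = 120.20 mm
late-season: 0.74 × 4.56 × 15 = 50.62 mm
Seasonal total = 208.45 mm

208 mm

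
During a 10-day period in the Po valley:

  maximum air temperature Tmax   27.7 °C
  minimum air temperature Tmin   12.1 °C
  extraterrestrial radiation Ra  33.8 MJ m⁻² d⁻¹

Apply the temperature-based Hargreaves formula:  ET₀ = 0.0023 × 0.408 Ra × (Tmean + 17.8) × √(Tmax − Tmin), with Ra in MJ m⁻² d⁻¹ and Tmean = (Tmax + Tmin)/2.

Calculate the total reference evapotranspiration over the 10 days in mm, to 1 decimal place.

47.2 mm

Tmean = (27.7 + 12.1)/2 = 19.90 °C
0.408 Ra = 0.408 × 33.8 = 13.7904 mm/d equivalent
ET₀ = 0.0023 × 13.7904 × (19.90 + 17.8) × √15.6 = 0.0023 × 13.7904 × 37.70 × 3.9497 = 4.7229 mm/d
Over 10 days: 4.7229 × 10 = 47.229 mm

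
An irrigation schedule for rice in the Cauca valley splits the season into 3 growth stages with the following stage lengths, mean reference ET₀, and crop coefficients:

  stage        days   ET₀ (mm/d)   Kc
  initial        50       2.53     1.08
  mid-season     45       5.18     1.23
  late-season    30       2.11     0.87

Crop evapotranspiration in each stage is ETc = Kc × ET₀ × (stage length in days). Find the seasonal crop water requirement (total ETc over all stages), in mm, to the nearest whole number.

478 mm

initial: 1.08 × 2.53 × 50 = 136.62 mm
mid-season: 1.23 × 5.18 × 45 = 286.71 mm
late-season: 0.87 × 2.11 × 30 = 55.07 mm
Seasonal total = 478.40 mm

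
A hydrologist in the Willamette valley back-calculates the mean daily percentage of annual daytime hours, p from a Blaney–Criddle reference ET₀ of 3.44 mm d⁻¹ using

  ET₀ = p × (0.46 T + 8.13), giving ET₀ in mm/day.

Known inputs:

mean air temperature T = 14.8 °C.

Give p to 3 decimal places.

0.230

p = ET₀ / (0.46 T + 8.13) = 3.44 / (0.46 × 14.8 + 8.13) = 3.44 / 14.938 = 0.2303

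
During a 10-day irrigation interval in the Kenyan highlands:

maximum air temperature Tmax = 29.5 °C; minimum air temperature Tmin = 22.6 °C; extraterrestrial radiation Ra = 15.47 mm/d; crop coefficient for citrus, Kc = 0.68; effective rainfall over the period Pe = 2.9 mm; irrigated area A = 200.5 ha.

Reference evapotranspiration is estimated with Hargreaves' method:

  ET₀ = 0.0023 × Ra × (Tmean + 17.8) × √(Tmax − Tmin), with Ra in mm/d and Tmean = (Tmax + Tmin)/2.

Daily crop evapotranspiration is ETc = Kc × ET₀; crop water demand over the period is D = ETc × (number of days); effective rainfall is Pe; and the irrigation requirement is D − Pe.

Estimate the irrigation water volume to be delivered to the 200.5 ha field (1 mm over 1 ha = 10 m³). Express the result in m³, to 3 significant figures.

Tmean = (29.5 + 22.6)/2 = 26.05 °C
ET₀ = 0.0023 × 15.47 × (26.05 + 17.8) × √6.9 = 0.0023 × 15.47 × 43.85 × 2.6268 = 4.0984 mm/d
ETc = Kc × ET₀ = 0.68 × 4.0984 = 2.7869 mm/d
Crop demand D = ETc × 10 d = 2.7869 × 10 = 27.869 mm
D − Pe = 27.869 − 2.9 = 24.969 mm
Volume = 24.969 mm × 200.5 ha × 10 = 50062.8 m³

50100 m³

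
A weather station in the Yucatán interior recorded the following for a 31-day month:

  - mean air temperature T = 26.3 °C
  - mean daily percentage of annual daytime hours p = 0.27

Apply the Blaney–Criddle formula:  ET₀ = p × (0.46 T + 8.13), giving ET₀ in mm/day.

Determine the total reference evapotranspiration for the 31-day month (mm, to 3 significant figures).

169 mm

ET₀ = 0.27 × (0.46 × 26.3 + 8.13) = 0.27 × 20.228 = 5.4616 mm/d
Monthly total = 5.4616 × 31 = 169.310 mm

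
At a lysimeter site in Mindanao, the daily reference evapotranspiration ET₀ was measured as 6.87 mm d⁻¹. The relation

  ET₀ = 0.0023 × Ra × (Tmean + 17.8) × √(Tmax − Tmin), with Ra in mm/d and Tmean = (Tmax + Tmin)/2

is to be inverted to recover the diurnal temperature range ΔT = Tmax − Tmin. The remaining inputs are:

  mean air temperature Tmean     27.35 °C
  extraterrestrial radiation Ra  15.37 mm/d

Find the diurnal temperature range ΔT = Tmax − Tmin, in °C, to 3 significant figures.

18.5 °C

√ΔT = ET₀ / [0.0023 × Ra × (Tmean+17.8)] = 6.87 / (0.0023 × 15.37 × 45.15) = 4.3042
ΔT = 4.3042² = 18.526 °C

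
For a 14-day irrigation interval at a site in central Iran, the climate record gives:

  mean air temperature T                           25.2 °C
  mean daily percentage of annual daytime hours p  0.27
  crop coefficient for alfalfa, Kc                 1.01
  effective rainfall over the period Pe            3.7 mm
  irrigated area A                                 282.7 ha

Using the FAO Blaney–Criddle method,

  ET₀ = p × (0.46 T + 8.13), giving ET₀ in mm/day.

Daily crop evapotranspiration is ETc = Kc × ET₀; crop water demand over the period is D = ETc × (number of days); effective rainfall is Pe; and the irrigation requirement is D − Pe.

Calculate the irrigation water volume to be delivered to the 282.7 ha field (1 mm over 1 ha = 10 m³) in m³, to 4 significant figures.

202400 m³

ET₀ = 0.27 × (0.46 × 25.2 + 8.13) = 0.27 × 19.722 = 5.3249 mm/d
ETc = Kc × ET₀ = 1.01 × 5.3249 = 5.3781 mm/d
Crop demand D = ETc × 14 d = 5.3781 × 14 = 75.293 mm
D − Pe = 75.293 − 3.7 = 71.593 mm
Volume = 71.593 mm × 282.7 ha × 10 = 202393.4 m³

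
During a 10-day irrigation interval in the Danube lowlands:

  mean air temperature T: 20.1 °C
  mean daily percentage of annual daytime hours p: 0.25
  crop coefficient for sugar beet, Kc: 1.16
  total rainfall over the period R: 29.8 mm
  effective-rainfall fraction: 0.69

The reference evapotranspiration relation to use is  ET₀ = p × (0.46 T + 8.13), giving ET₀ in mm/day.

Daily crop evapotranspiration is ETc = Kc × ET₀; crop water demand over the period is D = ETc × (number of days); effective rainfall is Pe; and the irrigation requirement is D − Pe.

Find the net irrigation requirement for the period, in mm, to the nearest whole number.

30 mm

ET₀ = 0.25 × (0.46 × 20.1 + 8.13) = 0.25 × 17.376 = 4.3440 mm/d
ETc = Kc × ET₀ = 1.16 × 4.3440 = 5.0390 mm/d
Crop demand D = ETc × 10 d = 5.0390 × 10 = 50.390 mm
Pe = 0.69 × 29.8 = 20.562 mm
D − Pe = 50.390 − 20.562 = 29.828 mm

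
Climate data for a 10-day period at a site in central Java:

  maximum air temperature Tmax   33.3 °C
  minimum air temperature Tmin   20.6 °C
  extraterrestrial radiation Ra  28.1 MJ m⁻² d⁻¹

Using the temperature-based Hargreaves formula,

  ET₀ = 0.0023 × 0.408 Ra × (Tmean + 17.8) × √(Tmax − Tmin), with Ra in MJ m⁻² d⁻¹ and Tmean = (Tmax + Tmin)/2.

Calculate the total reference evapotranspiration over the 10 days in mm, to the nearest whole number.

42 mm

Tmean = (33.3 + 20.6)/2 = 26.95 °C
0.408 Ra = 0.408 × 28.1 = 11.4648 mm/d equivalent
ET₀ = 0.0023 × 11.4648 × (26.95 + 17.8) × √12.7 = 0.0023 × 11.4648 × 44.75 × 3.5637 = 4.2052 mm/d
Over 10 days: 4.2052 × 10 = 42.052 mm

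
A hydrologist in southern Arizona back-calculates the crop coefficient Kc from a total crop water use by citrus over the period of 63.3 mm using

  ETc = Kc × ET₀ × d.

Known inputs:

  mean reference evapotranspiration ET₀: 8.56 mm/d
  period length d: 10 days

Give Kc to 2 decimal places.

0.74

ETc = Kc × ET₀ × d  ⇒  Kc = ETc / (ET₀ × d)
Kc = 63.3 / (8.56 × 10) = 63.3 / 85.60 = 0.7395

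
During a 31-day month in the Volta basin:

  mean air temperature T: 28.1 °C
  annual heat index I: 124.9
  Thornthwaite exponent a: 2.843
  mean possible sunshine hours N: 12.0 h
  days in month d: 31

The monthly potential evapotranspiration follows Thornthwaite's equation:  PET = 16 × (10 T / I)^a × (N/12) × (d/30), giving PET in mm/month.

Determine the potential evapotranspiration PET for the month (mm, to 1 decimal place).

10T/I = 10 × 28.1 / 124.9 = 2.2498
(10T/I)^a = 2.2498^2.843 = 10.0264
Uncorrected PET = 16 × 10.0264 = 160.422 mm
Correction = (N/12)(d/30) = (12.0/12)(31/30) = 1.0333
PET = 160.422 × 1.0333 = 165.764 mm/month

165.8 mm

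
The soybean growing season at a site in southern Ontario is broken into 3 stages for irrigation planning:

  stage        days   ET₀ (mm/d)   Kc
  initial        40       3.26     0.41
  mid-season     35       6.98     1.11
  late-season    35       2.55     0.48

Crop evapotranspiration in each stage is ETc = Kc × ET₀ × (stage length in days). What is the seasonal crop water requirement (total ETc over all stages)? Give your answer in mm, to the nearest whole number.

initial: 0.41 × 3.26 × 40 = 53.46 mm
mid-season: 1.11 × 6.98 × 35 = 271.17 mm
late-season: 0.48 × 2.55 × 35 = 42.84 mm
Seasonal total = 367.47 mm

367 mm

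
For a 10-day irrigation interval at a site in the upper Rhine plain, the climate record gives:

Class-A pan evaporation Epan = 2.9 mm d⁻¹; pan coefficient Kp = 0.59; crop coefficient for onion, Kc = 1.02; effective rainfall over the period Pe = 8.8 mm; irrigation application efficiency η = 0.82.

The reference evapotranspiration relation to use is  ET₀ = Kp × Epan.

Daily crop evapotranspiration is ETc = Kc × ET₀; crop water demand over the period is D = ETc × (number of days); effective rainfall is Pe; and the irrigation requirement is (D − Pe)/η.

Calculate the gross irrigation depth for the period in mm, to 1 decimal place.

ET₀ = 0.59 × 2.9 = 1.7110 mm/d
ETc = Kc × ET₀ = 1.02 × 1.7110 = 1.7452 mm/d
Crop demand D = ETc × 10 d = 1.7452 × 10 = 17.452 mm
D − Pe = 17.452 − 8.8 = 8.652 mm
Gross irrigation = 8.652 / 0.82 = 10.551 mm

10.6 mm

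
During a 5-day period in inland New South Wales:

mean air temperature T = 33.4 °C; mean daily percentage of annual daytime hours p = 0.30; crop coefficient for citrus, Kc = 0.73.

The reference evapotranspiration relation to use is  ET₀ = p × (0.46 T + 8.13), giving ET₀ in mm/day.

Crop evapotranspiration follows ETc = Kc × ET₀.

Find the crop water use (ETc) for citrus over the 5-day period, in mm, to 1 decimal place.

25.7 mm

ET₀ = 0.30 × (0.46 × 33.4 + 8.13) = 0.30 × 23.494 = 7.0482 mm/d
ETc = Kc × ET₀ = 0.73 × 7.0482 = 5.1452 mm/d
Over 5 days: 5.1452 × 5 = 25.726 mm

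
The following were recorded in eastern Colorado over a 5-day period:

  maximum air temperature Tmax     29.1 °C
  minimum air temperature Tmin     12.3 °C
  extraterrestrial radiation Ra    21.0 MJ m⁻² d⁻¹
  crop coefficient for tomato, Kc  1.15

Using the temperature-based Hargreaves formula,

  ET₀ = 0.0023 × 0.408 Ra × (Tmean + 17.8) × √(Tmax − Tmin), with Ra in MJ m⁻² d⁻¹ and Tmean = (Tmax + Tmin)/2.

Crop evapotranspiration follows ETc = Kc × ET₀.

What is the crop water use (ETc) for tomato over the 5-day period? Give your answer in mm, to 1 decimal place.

17.9 mm

Tmean = (29.1 + 12.3)/2 = 20.70 °C
0.408 Ra = 0.408 × 21.0 = 8.5680 mm/d equivalent
ET₀ = 0.0023 × 8.5680 × (20.70 + 17.8) × √16.8 = 0.0023 × 8.5680 × 38.50 × 4.0988 = 3.1097 mm/d
ETc = Kc × ET₀ = 1.15 × 3.1097 = 3.5762 mm/d
Over 5 days: 3.5762 × 5 = 17.881 mm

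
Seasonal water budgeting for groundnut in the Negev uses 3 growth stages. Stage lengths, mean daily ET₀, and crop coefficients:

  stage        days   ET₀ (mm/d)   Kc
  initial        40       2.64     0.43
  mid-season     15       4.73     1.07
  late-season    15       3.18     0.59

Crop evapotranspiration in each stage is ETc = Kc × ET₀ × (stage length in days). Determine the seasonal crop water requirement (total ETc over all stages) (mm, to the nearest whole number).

initial: 0.43 × 2.64 × 40 = 45.41 mm
mid-season: 1.07 × 4.73 × 15 = 75.92 mm
late-season: 0.59 × 3.18 × 15 = 28.14 mm
Seasonal total = 149.47 mm

149 mm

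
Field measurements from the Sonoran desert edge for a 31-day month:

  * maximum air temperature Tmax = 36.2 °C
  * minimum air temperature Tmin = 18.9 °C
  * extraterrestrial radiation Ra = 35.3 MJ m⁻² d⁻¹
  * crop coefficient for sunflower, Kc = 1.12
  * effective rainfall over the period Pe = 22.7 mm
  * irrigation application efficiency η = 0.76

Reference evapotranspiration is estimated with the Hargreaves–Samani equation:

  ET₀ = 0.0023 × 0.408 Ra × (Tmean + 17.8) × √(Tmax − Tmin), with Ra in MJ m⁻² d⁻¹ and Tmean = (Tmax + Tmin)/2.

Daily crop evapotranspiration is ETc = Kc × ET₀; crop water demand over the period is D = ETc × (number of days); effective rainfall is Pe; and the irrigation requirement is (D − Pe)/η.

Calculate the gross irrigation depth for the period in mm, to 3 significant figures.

256 mm

Tmean = (36.2 + 18.9)/2 = 27.55 °C
0.408 Ra = 0.408 × 35.3 = 14.4024 mm/d equivalent
ET₀ = 0.0023 × 14.4024 × (27.55 + 17.8) × √17.3 = 0.0023 × 14.4024 × 45.35 × 4.1593 = 6.2483 mm/d
ETc = Kc × ET₀ = 1.12 × 6.2483 = 6.9981 mm/d
Crop demand D = ETc × 31 d = 6.9981 × 31 = 216.941 mm
D − Pe = 216.941 − 22.7 = 194.241 mm
Gross irrigation = 194.241 / 0.76 = 255.580 mm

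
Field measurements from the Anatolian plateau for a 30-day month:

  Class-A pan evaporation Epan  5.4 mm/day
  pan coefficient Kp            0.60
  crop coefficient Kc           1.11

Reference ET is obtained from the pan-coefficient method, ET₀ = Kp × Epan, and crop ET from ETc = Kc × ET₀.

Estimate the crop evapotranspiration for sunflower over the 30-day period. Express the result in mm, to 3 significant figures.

ET₀ = 0.60 × 5.4 = 3.2400 mm/d
ETc = Kc × ET₀ = 1.11 × 3.2400 = 3.5964 mm/d
Over 30 days: 3.5964 × 30 = 107.892 mm

108 mm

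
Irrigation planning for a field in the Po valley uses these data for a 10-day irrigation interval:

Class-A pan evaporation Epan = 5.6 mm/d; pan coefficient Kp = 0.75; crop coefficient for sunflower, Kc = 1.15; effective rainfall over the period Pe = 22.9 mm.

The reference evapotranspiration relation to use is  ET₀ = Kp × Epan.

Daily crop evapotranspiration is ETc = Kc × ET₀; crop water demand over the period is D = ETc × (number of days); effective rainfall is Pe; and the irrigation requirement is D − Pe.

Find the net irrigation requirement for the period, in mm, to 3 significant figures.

25.4 mm

ET₀ = 0.75 × 5.6 = 4.2000 mm/d
ETc = Kc × ET₀ = 1.15 × 4.2000 = 4.8300 mm/d
Crop demand D = ETc × 10 d = 4.8300 × 10 = 48.300 mm
D − Pe = 48.300 − 22.9 = 25.400 mm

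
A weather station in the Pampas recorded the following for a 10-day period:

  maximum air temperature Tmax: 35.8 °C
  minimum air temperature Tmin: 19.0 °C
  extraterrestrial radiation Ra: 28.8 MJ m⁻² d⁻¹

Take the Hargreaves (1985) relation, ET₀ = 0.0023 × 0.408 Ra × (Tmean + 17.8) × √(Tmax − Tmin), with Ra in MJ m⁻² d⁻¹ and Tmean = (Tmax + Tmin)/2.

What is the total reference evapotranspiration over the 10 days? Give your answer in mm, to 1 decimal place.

50.1 mm

Tmean = (35.8 + 19.0)/2 = 27.40 °C
0.408 Ra = 0.408 × 28.8 = 11.7504 mm/d equivalent
ET₀ = 0.0023 × 11.7504 × (27.40 + 17.8) × √16.8 = 0.0023 × 11.7504 × 45.20 × 4.0988 = 5.0070 mm/d
Over 10 days: 5.0070 × 10 = 50.070 mm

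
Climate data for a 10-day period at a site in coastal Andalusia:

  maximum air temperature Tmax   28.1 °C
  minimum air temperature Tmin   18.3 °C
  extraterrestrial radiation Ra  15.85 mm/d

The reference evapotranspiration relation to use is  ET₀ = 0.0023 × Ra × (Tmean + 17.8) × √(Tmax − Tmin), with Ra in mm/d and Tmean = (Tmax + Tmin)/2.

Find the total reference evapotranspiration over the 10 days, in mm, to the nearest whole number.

47 mm

Tmean = (28.1 + 18.3)/2 = 23.20 °C
ET₀ = 0.0023 × 15.85 × (23.20 + 17.8) × √9.8 = 0.0023 × 15.85 × 41.00 × 3.1305 = 4.6790 mm/d
Over 10 days: 4.6790 × 10 = 46.790 mm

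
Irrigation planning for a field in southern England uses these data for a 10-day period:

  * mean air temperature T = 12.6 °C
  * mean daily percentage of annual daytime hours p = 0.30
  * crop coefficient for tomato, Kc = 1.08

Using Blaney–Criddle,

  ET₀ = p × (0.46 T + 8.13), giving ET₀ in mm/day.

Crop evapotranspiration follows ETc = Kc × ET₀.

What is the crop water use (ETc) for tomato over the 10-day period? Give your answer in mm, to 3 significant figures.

45.1 mm

ET₀ = 0.30 × (0.46 × 12.6 + 8.13) = 0.30 × 13.926 = 4.1778 mm/d
ETc = Kc × ET₀ = 1.08 × 4.1778 = 4.5120 mm/d
Over 10 days: 4.5120 × 10 = 45.120 mm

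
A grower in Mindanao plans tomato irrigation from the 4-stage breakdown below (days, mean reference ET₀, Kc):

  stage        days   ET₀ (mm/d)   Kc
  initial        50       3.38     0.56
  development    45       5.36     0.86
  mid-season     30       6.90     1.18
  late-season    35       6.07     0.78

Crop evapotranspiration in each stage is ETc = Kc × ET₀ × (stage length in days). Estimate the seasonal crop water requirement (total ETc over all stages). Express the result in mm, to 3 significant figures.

712 mm

initial: 0.56 × 3.38 × 50 = 94.64 mm
development: 0.86 × 5.36 × 45 = 207.43 mm
mid-season: 1.18 × 6.90 × 30 = 244.26 mm
late-season: 0.78 × 6.07 × 35 = 165.71 mm
Seasonal total = 712.04 mm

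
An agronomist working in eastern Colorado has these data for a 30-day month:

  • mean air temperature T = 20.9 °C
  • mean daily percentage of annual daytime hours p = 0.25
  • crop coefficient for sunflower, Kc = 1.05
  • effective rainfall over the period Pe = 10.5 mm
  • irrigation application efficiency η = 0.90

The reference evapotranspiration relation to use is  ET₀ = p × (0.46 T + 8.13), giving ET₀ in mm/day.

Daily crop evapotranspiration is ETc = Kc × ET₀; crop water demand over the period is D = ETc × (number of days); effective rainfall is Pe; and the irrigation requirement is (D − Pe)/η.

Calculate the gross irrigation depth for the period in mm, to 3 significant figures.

144 mm

ET₀ = 0.25 × (0.46 × 20.9 + 8.13) = 0.25 × 17.744 = 4.4360 mm/d
ETc = Kc × ET₀ = 1.05 × 4.4360 = 4.6578 mm/d
Crop demand D = ETc × 30 d = 4.6578 × 30 = 139.734 mm
D − Pe = 139.734 − 10.5 = 129.234 mm
Gross irrigation = 129.234 / 0.90 = 143.593 mm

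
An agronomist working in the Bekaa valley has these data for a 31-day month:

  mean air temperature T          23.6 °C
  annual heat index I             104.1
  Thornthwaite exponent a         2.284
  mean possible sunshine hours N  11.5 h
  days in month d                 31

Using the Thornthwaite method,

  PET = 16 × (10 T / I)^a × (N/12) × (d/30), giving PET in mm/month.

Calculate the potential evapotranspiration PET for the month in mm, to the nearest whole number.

10T/I = 10 × 23.6 / 104.1 = 2.2671
(10T/I)^a = 2.2671^2.284 = 6.4848
Uncorrected PET = 16 × 6.4848 = 103.757 mm
Correction = (N/12)(d/30) = (11.5/12)(31/30) = 0.9903
PET = 103.757 × 0.9903 = 102.751 mm/month

103 mm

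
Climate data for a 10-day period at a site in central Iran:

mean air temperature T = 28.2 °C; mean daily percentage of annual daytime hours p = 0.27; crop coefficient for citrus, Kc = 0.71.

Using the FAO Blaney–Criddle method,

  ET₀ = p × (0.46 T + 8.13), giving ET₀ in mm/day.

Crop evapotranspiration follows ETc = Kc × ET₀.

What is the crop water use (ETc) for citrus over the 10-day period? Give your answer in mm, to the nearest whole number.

40 mm

ET₀ = 0.27 × (0.46 × 28.2 + 8.13) = 0.27 × 21.102 = 5.6975 mm/d
ETc = Kc × ET₀ = 0.71 × 5.6975 = 4.0452 mm/d
Over 10 days: 4.0452 × 10 = 40.452 mm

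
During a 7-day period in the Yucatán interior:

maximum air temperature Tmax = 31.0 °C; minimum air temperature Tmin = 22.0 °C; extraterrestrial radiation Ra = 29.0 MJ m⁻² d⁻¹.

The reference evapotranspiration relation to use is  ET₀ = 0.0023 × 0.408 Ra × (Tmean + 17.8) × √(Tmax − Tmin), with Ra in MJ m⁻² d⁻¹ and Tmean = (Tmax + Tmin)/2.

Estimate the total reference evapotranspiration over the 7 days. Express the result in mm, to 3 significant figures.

Tmean = (31.0 + 22.0)/2 = 26.50 °C
0.408 Ra = 0.408 × 29.0 = 11.8320 mm/d equivalent
ET₀ = 0.0023 × 11.8320 × (26.50 + 17.8) × √9.0 = 0.0023 × 11.8320 × 44.30 × 3.0000 = 3.6167 mm/d
Over 7 days: 3.6167 × 7 = 25.317 mm

25.3 mm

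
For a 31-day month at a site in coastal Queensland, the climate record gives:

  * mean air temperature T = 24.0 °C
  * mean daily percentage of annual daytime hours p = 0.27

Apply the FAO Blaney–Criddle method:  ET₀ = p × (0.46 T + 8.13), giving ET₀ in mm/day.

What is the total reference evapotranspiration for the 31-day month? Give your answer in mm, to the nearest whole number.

160 mm

ET₀ = 0.27 × (0.46 × 24.0 + 8.13) = 0.27 × 19.170 = 5.1759 mm/d
Monthly total = 5.1759 × 31 = 160.453 mm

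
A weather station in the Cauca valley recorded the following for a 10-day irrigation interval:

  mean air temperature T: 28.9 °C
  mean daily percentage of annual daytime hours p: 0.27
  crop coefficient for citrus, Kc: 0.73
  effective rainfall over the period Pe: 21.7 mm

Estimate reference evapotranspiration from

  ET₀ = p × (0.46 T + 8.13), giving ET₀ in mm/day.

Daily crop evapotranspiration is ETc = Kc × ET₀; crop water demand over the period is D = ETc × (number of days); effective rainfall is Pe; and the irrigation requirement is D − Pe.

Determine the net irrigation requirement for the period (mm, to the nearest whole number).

ET₀ = 0.27 × (0.46 × 28.9 + 8.13) = 0.27 × 21.424 = 5.7845 mm/d
ETc = Kc × ET₀ = 0.73 × 5.7845 = 4.2227 mm/d
Crop demand D = ETc × 10 d = 4.2227 × 10 = 42.227 mm
D − Pe = 42.227 − 21.7 = 20.527 mm

21 mm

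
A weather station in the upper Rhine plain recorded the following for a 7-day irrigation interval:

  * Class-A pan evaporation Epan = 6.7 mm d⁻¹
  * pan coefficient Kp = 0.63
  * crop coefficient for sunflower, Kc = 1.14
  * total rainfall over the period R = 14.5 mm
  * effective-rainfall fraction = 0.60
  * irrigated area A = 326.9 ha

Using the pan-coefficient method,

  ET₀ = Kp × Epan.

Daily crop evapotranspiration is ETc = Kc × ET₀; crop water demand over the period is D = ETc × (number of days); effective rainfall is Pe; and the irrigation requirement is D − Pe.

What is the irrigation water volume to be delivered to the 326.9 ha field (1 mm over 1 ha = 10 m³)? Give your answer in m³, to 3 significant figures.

ET₀ = 0.63 × 6.7 = 4.2210 mm/d
ETc = Kc × ET₀ = 1.14 × 4.2210 = 4.8119 mm/d
Crop demand D = ETc × 7 d = 4.8119 × 7 = 33.683 mm
Pe = 0.60 × 14.5 = 8.700 mm
D − Pe = 33.683 − 8.700 = 24.983 mm
Volume = 24.983 mm × 326.9 ha × 10 = 81669.4 m³

81700 m³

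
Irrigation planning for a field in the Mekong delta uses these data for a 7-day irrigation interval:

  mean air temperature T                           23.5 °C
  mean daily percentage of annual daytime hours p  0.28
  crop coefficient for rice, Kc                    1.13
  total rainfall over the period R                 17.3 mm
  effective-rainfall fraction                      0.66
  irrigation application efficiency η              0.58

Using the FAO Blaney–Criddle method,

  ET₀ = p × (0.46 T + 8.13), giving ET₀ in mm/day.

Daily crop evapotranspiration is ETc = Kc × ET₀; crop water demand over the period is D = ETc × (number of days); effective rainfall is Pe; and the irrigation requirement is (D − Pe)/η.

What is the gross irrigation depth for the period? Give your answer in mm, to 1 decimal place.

52.6 mm

ET₀ = 0.28 × (0.46 × 23.5 + 8.13) = 0.28 × 18.940 = 5.3032 mm/d
ETc = Kc × ET₀ = 1.13 × 5.3032 = 5.9926 mm/d
Crop demand D = ETc × 7 d = 5.9926 × 7 = 41.948 mm
Pe = 0.66 × 17.3 = 11.418 mm
D − Pe = 41.948 − 11.418 = 30.530 mm
Gross irrigation = 30.530 / 0.58 = 52.638 mm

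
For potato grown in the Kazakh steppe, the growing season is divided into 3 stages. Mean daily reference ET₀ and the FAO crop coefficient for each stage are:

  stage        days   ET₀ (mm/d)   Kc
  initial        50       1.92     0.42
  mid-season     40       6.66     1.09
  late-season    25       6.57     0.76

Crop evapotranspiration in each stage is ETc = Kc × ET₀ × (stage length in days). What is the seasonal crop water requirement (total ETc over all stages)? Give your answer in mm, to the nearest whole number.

initial: 0.42 × 1.92 × 50 = 40.32 mm
mid-season: 1.09 × 6.66 × 40 = 290.38 mm
late-season: 0.76 × 6.57 × 25 = 124.83 mm
Seasonal total = 455.53 mm

456 mm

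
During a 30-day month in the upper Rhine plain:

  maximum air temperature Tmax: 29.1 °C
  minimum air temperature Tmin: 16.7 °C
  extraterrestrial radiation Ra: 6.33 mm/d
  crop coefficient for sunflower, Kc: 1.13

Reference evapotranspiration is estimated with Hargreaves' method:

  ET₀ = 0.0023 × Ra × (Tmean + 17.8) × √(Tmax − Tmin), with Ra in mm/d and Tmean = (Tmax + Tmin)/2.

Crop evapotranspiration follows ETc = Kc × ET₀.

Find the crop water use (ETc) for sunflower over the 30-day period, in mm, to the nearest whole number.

71 mm

Tmean = (29.1 + 16.7)/2 = 22.90 °C
ET₀ = 0.0023 × 6.33 × (22.90 + 17.8) × √12.4 = 0.0023 × 6.33 × 40.70 × 3.5214 = 2.0866 mm/d
ETc = Kc × ET₀ = 1.13 × 2.0866 = 2.3579 mm/d
Over 30 days: 2.3579 × 30 = 70.737 mm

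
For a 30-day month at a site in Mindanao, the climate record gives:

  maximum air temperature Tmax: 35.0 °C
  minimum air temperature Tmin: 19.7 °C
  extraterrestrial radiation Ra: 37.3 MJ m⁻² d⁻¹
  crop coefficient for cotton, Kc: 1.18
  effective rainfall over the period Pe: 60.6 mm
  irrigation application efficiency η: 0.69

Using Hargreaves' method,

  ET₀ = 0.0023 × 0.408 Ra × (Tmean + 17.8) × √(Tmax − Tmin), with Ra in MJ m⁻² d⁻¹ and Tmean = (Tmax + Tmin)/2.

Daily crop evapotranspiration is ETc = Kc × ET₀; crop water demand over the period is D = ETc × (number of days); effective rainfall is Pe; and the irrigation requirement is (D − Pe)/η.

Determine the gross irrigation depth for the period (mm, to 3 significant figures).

229 mm

Tmean = (35.0 + 19.7)/2 = 27.35 °C
0.408 Ra = 0.408 × 37.3 = 15.2184 mm/d equivalent
ET₀ = 0.0023 × 15.2184 × (27.35 + 17.8) × √15.3 = 0.0023 × 15.2184 × 45.15 × 3.9115 = 6.1816 mm/d
ETc = Kc × ET₀ = 1.18 × 6.1816 = 7.2943 mm/d
Crop demand D = ETc × 30 d = 7.2943 × 30 = 218.829 mm
D − Pe = 218.829 − 60.6 = 158.229 mm
Gross irrigation = 158.229 / 0.69 = 229.317 mm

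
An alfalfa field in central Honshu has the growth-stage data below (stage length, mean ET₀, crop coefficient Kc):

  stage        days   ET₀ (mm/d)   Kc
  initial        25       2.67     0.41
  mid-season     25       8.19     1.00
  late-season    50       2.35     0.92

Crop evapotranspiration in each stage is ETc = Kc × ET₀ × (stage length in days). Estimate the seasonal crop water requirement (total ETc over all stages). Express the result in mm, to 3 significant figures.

340 mm

initial: 0.41 × 2.67 × 25 = 27.37 mm
mid-season: 1.00 × 8.19 × 25 = 204.75 mm
late-season: 0.92 × 2.35 × 50 = 108.10 mm
Seasonal total = 340.22 mm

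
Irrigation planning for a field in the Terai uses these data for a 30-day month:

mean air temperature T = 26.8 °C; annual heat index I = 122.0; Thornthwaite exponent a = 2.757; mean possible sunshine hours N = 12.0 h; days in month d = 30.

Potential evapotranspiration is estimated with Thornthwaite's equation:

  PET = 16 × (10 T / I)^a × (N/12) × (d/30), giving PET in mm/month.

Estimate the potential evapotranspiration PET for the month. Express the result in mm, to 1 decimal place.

10T/I = 10 × 26.8 / 122.0 = 2.1967
(10T/I)^a = 2.1967^2.757 = 8.7551
Uncorrected PET = 16 × 8.7551 = 140.082 mm
Correction = (N/12)(d/30) = (12.0/12)(30/30) = 1.0000
PET = 140.082 × 1.0000 = 140.082 mm/month

140.1 mm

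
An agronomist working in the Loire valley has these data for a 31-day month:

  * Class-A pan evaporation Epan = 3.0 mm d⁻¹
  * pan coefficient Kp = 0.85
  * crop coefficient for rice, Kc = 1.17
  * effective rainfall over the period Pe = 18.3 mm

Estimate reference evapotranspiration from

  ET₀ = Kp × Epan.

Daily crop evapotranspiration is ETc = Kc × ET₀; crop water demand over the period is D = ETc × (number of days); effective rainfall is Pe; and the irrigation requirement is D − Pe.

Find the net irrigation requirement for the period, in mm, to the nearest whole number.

74 mm

ET₀ = 0.85 × 3.0 = 2.5500 mm/d
ETc = Kc × ET₀ = 1.17 × 2.5500 = 2.9835 mm/d
Crop demand D = ETc × 31 d = 2.9835 × 31 = 92.489 mm
D − Pe = 92.489 − 18.3 = 74.189 mm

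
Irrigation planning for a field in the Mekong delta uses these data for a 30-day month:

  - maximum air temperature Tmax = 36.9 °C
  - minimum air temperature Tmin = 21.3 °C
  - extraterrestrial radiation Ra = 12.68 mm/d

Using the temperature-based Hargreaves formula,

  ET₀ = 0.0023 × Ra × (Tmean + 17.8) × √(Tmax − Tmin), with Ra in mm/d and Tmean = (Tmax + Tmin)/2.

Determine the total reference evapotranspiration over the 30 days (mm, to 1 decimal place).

Tmean = (36.9 + 21.3)/2 = 29.10 °C
ET₀ = 0.0023 × 12.68 × (29.10 + 17.8) × √15.6 = 0.0023 × 12.68 × 46.90 × 3.9497 = 5.4024 mm/d
Over 30 days: 5.4024 × 30 = 162.072 mm

162.1 mm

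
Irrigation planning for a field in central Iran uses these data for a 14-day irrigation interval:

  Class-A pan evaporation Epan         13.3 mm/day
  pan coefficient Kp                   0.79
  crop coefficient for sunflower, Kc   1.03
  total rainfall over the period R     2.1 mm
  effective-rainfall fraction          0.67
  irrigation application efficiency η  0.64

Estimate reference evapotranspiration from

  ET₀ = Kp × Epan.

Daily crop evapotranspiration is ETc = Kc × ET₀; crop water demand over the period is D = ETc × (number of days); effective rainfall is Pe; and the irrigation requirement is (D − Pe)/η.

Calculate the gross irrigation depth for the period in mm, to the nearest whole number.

ET₀ = 0.79 × 13.3 = 10.5070 mm/d
ETc = Kc × ET₀ = 1.03 × 10.5070 = 10.8222 mm/d
Crop demand D = ETc × 14 d = 10.8222 × 14 = 151.511 mm
Pe = 0.67 × 2.1 = 1.407 mm
D − Pe = 151.511 − 1.407 = 150.104 mm
Gross irrigation = 150.104 / 0.64 = 234.538 mm

235 mm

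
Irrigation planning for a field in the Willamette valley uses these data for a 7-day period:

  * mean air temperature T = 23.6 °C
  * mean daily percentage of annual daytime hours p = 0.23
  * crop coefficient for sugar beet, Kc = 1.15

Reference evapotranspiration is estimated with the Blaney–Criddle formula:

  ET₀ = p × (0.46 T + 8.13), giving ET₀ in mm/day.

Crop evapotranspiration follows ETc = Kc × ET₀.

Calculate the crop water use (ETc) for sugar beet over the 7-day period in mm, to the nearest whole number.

ET₀ = 0.23 × (0.46 × 23.6 + 8.13) = 0.23 × 18.986 = 4.3668 mm/d
ETc = Kc × ET₀ = 1.15 × 4.3668 = 5.0218 mm/d
Over 7 days: 5.0218 × 7 = 35.153 mm

35 mm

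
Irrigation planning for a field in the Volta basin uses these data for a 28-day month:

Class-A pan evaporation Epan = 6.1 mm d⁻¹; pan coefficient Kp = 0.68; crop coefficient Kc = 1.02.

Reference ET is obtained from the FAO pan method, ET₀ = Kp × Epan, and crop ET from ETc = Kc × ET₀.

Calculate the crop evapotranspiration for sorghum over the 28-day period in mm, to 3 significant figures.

ET₀ = 0.68 × 6.1 = 4.1480 mm/d
ETc = Kc × ET₀ = 1.02 × 4.1480 = 4.2310 mm/d
Over 28 days: 4.2310 × 28 = 118.468 mm

118 mm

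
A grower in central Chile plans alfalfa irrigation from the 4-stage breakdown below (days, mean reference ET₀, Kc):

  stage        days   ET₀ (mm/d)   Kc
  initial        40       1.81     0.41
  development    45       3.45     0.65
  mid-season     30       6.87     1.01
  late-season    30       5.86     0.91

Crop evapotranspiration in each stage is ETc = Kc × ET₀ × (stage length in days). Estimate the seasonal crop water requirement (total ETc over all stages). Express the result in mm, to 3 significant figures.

initial: 0.41 × 1.81 × 40 = 29.68 mm
development: 0.65 × 3.45 × 45 = 100.91 mm
mid-season: 1.01 × 6.87 × 30 = 208.16 mm
late-season: 0.91 × 5.86 × 30 = 159.98 mm
Seasonal total = 498.73 mm

499 mm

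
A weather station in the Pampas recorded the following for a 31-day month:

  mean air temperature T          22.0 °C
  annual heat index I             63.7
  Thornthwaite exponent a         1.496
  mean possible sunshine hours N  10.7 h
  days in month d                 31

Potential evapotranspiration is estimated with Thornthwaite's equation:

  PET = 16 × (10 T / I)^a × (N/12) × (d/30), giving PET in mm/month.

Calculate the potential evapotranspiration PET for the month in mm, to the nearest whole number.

94 mm

10T/I = 10 × 22.0 / 63.7 = 3.4537
(10T/I)^a = 3.4537^1.496 = 6.3867
Uncorrected PET = 16 × 6.3867 = 102.187 mm
Correction = (N/12)(d/30) = (10.7/12)(31/30) = 0.9214
PET = 102.187 × 0.9214 = 94.155 mm/month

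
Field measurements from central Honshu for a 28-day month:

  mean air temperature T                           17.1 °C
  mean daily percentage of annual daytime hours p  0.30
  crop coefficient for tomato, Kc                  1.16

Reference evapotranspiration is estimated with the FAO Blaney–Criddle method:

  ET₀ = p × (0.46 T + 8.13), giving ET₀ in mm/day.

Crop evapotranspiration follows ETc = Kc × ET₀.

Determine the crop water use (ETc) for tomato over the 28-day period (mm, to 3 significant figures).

ET₀ = 0.30 × (0.46 × 17.1 + 8.13) = 0.30 × 15.996 = 4.7988 mm/d
ETc = Kc × ET₀ = 1.16 × 4.7988 = 5.5666 mm/d
Over 28 days: 5.5666 × 28 = 155.865 mm

156 mm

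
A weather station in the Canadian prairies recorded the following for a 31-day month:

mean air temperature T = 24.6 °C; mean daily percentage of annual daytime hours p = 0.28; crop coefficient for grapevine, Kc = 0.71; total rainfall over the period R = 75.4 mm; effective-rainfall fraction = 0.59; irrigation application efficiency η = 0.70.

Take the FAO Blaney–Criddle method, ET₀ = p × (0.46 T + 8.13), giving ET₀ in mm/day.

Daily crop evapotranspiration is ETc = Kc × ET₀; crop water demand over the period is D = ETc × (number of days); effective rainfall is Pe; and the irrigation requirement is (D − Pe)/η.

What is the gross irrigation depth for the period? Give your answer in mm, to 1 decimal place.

107.7 mm

ET₀ = 0.28 × (0.46 × 24.6 + 8.13) = 0.28 × 19.446 = 5.4449 mm/d
ETc = Kc × ET₀ = 0.71 × 5.4449 = 3.8659 mm/d
Crop demand D = ETc × 31 d = 3.8659 × 31 = 119.843 mm
Pe = 0.59 × 75.4 = 44.486 mm
D − Pe = 119.843 − 44.486 = 75.357 mm
Gross irrigation = 75.357 / 0.70 = 107.653 mm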